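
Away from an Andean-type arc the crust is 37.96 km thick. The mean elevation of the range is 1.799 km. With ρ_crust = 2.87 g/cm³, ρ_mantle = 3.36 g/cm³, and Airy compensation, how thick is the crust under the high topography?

Root depth r = h ρ_c / (ρ_m − ρ_c) = 1.799 km × 2.87 / 0.49 = 10.54 km.
Total thickness = T + h + r = 37.96 km + 1.799 km + 10.54 km = 50.3 km.

50.3 km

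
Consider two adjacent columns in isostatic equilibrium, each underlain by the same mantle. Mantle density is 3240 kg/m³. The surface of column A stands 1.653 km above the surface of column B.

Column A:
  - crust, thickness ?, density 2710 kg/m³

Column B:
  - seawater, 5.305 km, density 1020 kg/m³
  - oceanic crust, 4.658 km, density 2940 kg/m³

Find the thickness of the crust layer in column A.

35 km

Take the compensation level at the base of the deeper column (depth z_c below the surface of column A) and equate Σ ρ_i t_i down to z_c; mantle fills any gap and the z_c terms cancel.
Column A: x×2710 + (z_c − 0 − x)×3240
Column B: 1.653×0 + 5.305×1020 + 4.658×2940 + (z_c − 1.653 − 9.963)×3240
The z_c×3240 term appears on both sides and cancels. Collect the known terms of each column as K = Σ(ρt)_known − 3240 × (depth of known layers): K_A = 0 − 3240×0 = 0; K_B = 19105.62 − 3240×(1.653 + 9.963) = −18530.22.
Balance: K_A − x×(3240 − 2710) = K_B, so x = (K_A − K_B)/(3240 − 2710) = 18530.2/530 = 35 km.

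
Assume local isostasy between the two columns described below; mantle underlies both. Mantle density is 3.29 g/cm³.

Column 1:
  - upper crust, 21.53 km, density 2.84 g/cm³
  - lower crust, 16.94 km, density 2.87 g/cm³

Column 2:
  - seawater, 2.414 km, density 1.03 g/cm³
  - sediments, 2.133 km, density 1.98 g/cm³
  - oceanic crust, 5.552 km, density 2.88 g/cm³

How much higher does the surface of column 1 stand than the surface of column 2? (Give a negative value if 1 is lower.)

1.91 km

For any compensation level in the mantle, the mantle terms cancel and isostasy reduces to e = (Σt_1 − Σt_2) − (Σ(ρt)_1 − Σ(ρt)_2) / ρ_m.
Σt_1 = 38.47 km; Σt_2 = 10.099 km; Σ(ρt)_1 = 109.763; Σ(ρt)_2 = 22.69952 (in km·g/cm³).
e = (38.47 − 10.099) − (109.763 − 22.69952) / 3.29 = 1.91 km.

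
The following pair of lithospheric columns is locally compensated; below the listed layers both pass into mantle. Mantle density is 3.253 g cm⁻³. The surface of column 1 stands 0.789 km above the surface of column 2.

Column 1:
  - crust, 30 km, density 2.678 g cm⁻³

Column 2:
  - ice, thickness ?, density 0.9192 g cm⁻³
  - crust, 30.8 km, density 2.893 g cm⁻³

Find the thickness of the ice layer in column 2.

Take the compensation level at the base of the deeper column (depth z_c below the surface of column 1) and equate Σ ρ_i t_i down to z_c; mantle fills any gap and the z_c terms cancel.
Column 1: 30×2.678 + (z_c − 30)×3.253
Column 2: 0.789×0 + x×0.9192 + 30.8×2.893 + (z_c − 0.789 − 30.8 − x)×3.253
The z_c×3.253 term appears on both sides and cancels. Collect the known terms of each column as K = Σ(ρt)_known − 3.253 × (depth of known layers): K_1 = 80.34 − 3.253×30 = −17.25; K_2 = 89.1044 − 3.253×(0.789 + 30.8) = −13.654617.
Balance: K_1 = K_2 − x×(3.253 − 0.9192), so x = (K_2 − K_1)/(3.253 − 0.9192) = 3.59538/2.3338 = 1.54 km.

1.54 km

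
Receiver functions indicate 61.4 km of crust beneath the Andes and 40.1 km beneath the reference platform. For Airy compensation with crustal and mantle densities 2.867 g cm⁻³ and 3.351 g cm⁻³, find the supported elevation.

3.08 km

Excess crust Δ = 61.4 km − 40.1 km = 21.3 km, split between elevation h and root r with h + r = Δ.
Airy balance ρ_c h = (ρ_m − ρ_c) r gives r = h ρ_c/(ρ_m − ρ_c), so h (1 + ρ_c/(ρ_m − ρ_c)) = Δ, i.e. h = Δ (ρ_m − ρ_c)/ρ_m.
h = 21.3 km × 0.484/3.351 = 3.08 km.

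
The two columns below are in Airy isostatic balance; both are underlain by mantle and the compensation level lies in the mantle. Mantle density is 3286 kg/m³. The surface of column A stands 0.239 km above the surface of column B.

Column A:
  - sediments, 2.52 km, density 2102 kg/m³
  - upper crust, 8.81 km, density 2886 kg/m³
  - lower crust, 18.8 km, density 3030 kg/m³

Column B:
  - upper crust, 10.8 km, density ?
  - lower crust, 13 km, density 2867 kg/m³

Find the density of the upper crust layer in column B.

Take the compensation level at the base of the deeper column (depth z_c below the surface of column A) and equate Σ ρ_i t_i down to z_c; mantle fills any gap and the z_c terms cancel.
Column A: 2.52×2102 + 8.81×2886 + 18.8×3030 + (z_c − 30.13)×3286
Column B: 0.239×0 + 10.8×ρ + 13×2867 + (z_c − 0.239 − 23.8)×3286
The z_c×3286 term appears on both sides and cancels. Collect the known terms of each column as K = Σ(ρt)_known − 3286 × (depth of known layers): K_A = 87686.7 − 3286×30.13 = −11320.48; K_B = 37271 − 3286×(0.239 + 23.8) = −41721.154.
Balance: K_A = K_B + 10.8×ρ, so ρ = (K_A − K_B)/10.8 = 30400.7/10.8 = 2810 kg/m³.

2810 kg/m³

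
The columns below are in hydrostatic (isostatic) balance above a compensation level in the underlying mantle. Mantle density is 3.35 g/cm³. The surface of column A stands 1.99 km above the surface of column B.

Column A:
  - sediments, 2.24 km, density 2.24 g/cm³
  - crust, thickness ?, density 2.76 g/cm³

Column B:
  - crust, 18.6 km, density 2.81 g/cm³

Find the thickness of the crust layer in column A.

Take the compensation level at the base of the deeper column (depth z_c below the surface of column A) and equate Σ ρ_i t_i down to z_c; mantle fills any gap and the z_c terms cancel.
Column A: 2.24×2.24 + x×2.76 + (z_c − 2.24 − x)×3.35
Column B: 1.99×0 + 18.6×2.81 + (z_c − 1.99 − 18.6)×3.35
The z_c×3.35 term appears on both sides and cancels. Collect the known terms of each column as K = Σ(ρt)_known − 3.35 × (depth of known layers): K_A = 5.0176 − 3.35×2.24 = −2.4864; K_B = 52.266 − 3.35×(1.99 + 18.6) = −16.7105.
Balance: K_A − x×(3.35 − 2.76) = K_B, so x = (K_A − K_B)/(3.35 − 2.76) = 14.2241/0.59 = 24.1 km.

24.1 km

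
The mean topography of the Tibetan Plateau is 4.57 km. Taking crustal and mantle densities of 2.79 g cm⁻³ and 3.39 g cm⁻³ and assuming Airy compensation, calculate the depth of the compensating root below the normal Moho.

21.3 km

Isostatic balance requires: the weight of the topography is balanced by the buoyancy of the root, ρ_c h = (ρ_m − ρ_c) r.
r = h · ρ_c / (ρ_m − ρ_c) = 4.57 km × 2.79 / (3.39 − 2.79) = 21.3 km.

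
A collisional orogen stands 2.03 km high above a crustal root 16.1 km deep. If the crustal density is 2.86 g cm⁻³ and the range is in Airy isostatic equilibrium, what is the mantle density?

3.22 g cm⁻³

Airy balance: ρ_c h = (ρ_m − ρ_c) r → ρ_m = ρ_c (1 + h/r).
ρ_m = 2.86 × (1 + 2.03 km/16.1 km) = 3.22 g cm⁻³.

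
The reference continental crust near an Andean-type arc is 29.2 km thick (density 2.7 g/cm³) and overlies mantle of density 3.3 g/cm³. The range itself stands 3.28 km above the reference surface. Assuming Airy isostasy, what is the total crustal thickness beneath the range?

Root depth r = h ρ_c / (ρ_m − ρ_c) = 3.28 km × 2.7 / 0.6 = 14.76 km.
Total thickness = T + h + r = 29.2 km + 3.28 km + 14.76 km = 47.2 km.

47.2 km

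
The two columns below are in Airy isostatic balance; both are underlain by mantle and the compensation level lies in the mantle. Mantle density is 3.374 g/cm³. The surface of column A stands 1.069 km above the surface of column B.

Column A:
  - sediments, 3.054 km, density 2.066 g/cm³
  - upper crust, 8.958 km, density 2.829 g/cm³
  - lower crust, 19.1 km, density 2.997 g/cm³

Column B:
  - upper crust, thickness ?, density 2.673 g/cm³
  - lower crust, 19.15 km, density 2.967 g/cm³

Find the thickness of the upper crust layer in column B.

6.67 km

Take the compensation level at the base of the deeper column (depth z_c below the surface of column A) and equate Σ ρ_i t_i down to z_c; mantle fills any gap and the z_c terms cancel.
Column A: 3.054×2.066 + 8.958×2.829 + 19.1×2.997 + (z_c − 31.112)×3.374
Column B: 1.069×0 + x×2.673 + 19.15×2.967 + (z_c − 1.069 − 19.15 − x)×3.374
The z_c×3.374 term appears on both sides and cancels. Collect the known terms of each column as K = Σ(ρt)_known − 3.374 × (depth of known layers): K_A = 88.894446 − 3.374×31.112 = −16.077442; K_B = 56.81805 − 3.374×(1.069 + 19.15) = −11.400856.
Balance: K_A = K_B − x×(3.374 − 2.673), so x = (K_B − K_A)/(3.374 − 2.673) = 4.67659/0.701 = 6.67 km.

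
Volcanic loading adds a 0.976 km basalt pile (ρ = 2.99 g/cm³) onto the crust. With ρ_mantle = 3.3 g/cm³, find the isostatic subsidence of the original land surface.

0.884 km

Subaerial loading: s = t ρ_load / ρ_m.
s = 0.976 km × 2.99/3.3 = 0.884 km.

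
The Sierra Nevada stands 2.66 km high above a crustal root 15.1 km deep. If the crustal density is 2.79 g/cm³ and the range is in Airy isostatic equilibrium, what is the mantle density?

3.28 g/cm³

Airy balance: ρ_c h = (ρ_m − ρ_c) r → ρ_m = ρ_c (1 + h/r).
ρ_m = 2.79 × (1 + 2.66 km/15.1 km) = 3.28 g/cm³.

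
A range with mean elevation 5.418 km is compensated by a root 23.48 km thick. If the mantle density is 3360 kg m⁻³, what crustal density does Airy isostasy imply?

ρ_c h = (ρ_m − ρ_c) r → ρ_c (h + r) = ρ_m r → ρ_c = ρ_m r / (h + r).
ρ_c = 3360 × 23.48 km / (5.418 km + 23.48 km) = 2730 kg m⁻³.

2730 kg m⁻³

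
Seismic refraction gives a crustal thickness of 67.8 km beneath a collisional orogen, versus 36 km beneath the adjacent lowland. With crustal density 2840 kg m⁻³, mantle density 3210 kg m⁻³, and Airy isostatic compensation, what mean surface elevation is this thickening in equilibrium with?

3.67 km

Excess crust Δ = 67.8 km − 36 km = 31.8 km, split between elevation h and root r with h + r = Δ.
Airy balance ρ_c h = (ρ_m − ρ_c) r gives r = h ρ_c/(ρ_m − ρ_c), so h (1 + ρ_c/(ρ_m − ρ_c)) = Δ, i.e. h = Δ (ρ_m − ρ_c)/ρ_m.
h = 31.8 km × 370/3210 = 3.67 km.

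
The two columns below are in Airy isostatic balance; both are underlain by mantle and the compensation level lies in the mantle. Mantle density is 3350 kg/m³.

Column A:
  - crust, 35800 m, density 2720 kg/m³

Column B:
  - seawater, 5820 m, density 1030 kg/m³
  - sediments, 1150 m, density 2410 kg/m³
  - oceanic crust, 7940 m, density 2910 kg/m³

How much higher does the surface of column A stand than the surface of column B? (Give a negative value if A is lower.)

1340 m

For any compensation level in the mantle, the mantle terms cancel and isostasy reduces to e = (Σt_A − Σt_B) − (Σ(ρt)_A − Σ(ρt)_B) / ρ_m.
Σt_A = 35800 m; Σt_B = 14910 m; Σ(ρt)_A = 97376000; Σ(ρt)_B = 31871500 (in m·kg/m³).
e = (35800 − 14910) − (97376000 − 31871500) / 3350 = 1340 m.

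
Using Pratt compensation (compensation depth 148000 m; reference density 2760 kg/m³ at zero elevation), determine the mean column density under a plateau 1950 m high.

Pratt balance: ρ_ref D = ρ (D + h).
ρ = ρ_ref D/(D + h) = 2760 × 148000 m/(148000 m + 1950 m) = 2720 kg/m³.

2720 kg/m³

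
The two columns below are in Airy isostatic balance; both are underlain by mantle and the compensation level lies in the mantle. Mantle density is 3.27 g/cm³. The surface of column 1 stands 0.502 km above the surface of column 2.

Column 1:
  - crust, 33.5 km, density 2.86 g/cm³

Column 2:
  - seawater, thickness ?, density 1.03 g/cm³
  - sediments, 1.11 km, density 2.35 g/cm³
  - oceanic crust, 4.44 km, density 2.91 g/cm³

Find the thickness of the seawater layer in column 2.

Take the compensation level at the base of the deeper column (depth z_c below the surface of column 1) and equate Σ ρ_i t_i down to z_c; mantle fills any gap and the z_c terms cancel.
Column 1: 33.5×2.86 + (z_c − 33.5)×3.27
Column 2: 0.502×0 + x×1.03 + 1.11×2.35 + 4.44×2.91 + (z_c − 0.502 − 5.55 − x)×3.27
The z_c×3.27 term appears on both sides and cancels. Collect the known terms of each column as K = Σ(ρt)_known − 3.27 × (depth of known layers): K_1 = 95.81 − 3.27×33.5 = −13.735; K_2 = 15.5289 − 3.27×(0.502 + 5.55) = −4.26114.
Balance: K_1 = K_2 − x×(3.27 − 1.03), so x = (K_2 − K_1)/(3.27 − 1.03) = 9.47386/2.24 = 4.23 km.

4.23 km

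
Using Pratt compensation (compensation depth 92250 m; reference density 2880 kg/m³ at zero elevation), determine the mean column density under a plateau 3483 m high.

Pratt balance: ρ_ref D = ρ (D + h).
ρ = ρ_ref D/(D + h) = 2880 × 92250 m/(92250 m + 3483 m) = 2780 kg/m³.

2780 kg/m³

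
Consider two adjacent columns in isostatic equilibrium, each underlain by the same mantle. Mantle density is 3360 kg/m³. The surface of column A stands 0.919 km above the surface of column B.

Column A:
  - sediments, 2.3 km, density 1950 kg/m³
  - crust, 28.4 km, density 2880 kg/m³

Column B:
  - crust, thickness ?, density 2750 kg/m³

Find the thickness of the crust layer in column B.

Take the compensation level at the base of the deeper column (depth z_c below the surface of column A) and equate Σ ρ_i t_i down to z_c; mantle fills any gap and the z_c terms cancel.
Column A: 2.3×1950 + 28.4×2880 + (z_c − 30.7)×3360
Column B: 0.919×0 + x×2750 + (z_c − 0.919 − 0 − x)×3360
The z_c×3360 term appears on both sides and cancels. Collect the known terms of each column as K = Σ(ρt)_known − 3360 × (depth of known layers): K_A = 86277 − 3360×30.7 = −16875; K_B = 0 − 3360×(0.919 + 0) = −3087.84.
Balance: K_A = K_B − x×(3360 − 2750), so x = (K_B − K_A)/(3360 − 2750) = 13787.2/610 = 22.6 km.

22.6 km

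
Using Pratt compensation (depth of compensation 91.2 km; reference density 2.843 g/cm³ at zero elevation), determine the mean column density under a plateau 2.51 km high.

2.77 g/cm³

Pratt balance: ρ_ref D = ρ (D + h).
ρ = ρ_ref D/(D + h) = 2.843 × 91.2 km/(91.2 km + 2.51 km) = 2.77 g/cm³.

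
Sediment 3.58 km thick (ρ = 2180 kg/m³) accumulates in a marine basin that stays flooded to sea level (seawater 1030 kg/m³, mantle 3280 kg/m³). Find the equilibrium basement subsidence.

1.83 km

Submarine loading: the sediment displaces seawater, and the subsidence is in turn flooded, so s (ρ_m − ρ_w) = t (ρ_sed − ρ_w).
s = 3.58 km × (2180 − 1030) / (3280 − 1030) = 1.83 km.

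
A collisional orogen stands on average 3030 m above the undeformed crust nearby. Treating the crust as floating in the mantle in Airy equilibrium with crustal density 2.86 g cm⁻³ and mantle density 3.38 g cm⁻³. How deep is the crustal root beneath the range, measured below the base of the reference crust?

For local isostatic compensation: the weight of the topography is balanced by the buoyancy of the root, ρ_c h = (ρ_m − ρ_c) r.
r = h · ρ_c / (ρ_m − ρ_c) = 3030 m × 2.86 / (3.38 − 2.86) = 16700 m.

16700 m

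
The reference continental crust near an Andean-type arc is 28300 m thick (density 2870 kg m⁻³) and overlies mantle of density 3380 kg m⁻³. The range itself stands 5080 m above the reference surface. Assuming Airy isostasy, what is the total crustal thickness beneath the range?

62000 m

Root depth r = h ρ_c / (ρ_m − ρ_c) = 5080 m × 2870 / 510 = 28590 m.
Total thickness = T + h + r = 28300 m + 5080 m + 28590 m = 62000 m.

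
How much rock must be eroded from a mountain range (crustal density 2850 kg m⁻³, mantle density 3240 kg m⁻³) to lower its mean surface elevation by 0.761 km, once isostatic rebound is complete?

6.32 km

Net drop Δ = e − u = e − e ρ_c/ρ_m = e (ρ_m − ρ_c)/ρ_m.
e = Δ ρ_m/(ρ_m − ρ_c) = 0.761 km × 3240/390 = 6.32 km.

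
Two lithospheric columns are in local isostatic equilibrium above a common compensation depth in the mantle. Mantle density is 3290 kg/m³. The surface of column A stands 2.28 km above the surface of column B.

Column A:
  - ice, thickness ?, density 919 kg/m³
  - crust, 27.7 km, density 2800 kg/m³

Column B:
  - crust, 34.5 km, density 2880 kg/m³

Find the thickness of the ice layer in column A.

3.4 km

Take the compensation level at the base of the deeper column (depth z_c below the surface of column A) and equate Σ ρ_i t_i down to z_c; mantle fills any gap and the z_c terms cancel.
Column A: x×919 + 27.7×2800 + (z_c − 27.7 − x)×3290
Column B: 2.28×0 + 34.5×2880 + (z_c − 2.28 − 34.5)×3290
The z_c×3290 term appears on both sides and cancels. Collect the known terms of each column as K = Σ(ρt)_known − 3290 × (depth of known layers): K_A = 77560 − 3290×27.7 = −13573; K_B = 99360 − 3290×(2.28 + 34.5) = −21646.2.
Balance: K_A − x×(3290 − 919) = K_B, so x = (K_A − K_B)/(3290 − 919) = 8073.2/2371 = 3.4 km.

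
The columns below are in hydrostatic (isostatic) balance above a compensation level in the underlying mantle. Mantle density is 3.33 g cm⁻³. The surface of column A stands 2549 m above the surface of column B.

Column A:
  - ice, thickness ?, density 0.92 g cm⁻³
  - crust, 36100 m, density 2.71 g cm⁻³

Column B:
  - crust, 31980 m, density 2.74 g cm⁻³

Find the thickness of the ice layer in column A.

2060 m

Take the compensation level at the base of the deeper column (depth z_c below the surface of column A) and equate Σ ρ_i t_i down to z_c; mantle fills any gap and the z_c terms cancel.
Column A: x×0.92 + 36100×2.71 + (z_c − 36100 − x)×3.33
Column B: 2549×0 + 31980×2.74 + (z_c − 2549 − 31980)×3.33
The z_c×3.33 term appears on both sides and cancels. Collect the known terms of each column as K = Σ(ρt)_known − 3.33 × (depth of known layers): K_A = 97831 − 3.33×36100 = −22382; K_B = 87625.2 − 3.33×(2549 + 31980) = −27356.37.
Balance: K_A − x×(3.33 − 0.92) = K_B, so x = (K_A − K_B)/(3.33 − 0.92) = 4974.37/2.41 = 2060 m.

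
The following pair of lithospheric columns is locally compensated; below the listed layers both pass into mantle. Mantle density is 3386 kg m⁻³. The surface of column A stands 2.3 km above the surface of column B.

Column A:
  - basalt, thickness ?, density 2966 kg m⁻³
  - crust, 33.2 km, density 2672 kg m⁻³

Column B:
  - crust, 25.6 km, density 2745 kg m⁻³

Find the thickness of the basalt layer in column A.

1.17 km

Take the compensation level at the base of the deeper column (depth z_c below the surface of column A) and equate Σ ρ_i t_i down to z_c; mantle fills any gap and the z_c terms cancel.
Column A: x×2966 + 33.2×2672 + (z_c − 33.2 − x)×3386
Column B: 2.3×0 + 25.6×2745 + (z_c − 2.3 − 25.6)×3386
The z_c×3386 term appears on both sides and cancels. Collect the known terms of each column as K = Σ(ρt)_known − 3386 × (depth of known layers): K_A = 88710.4 − 3386×33.2 = −23704.8; K_B = 70272 − 3386×(2.3 + 25.6) = −24197.4.
Balance: K_A − x×(3386 − 2966) = K_B, so x = (K_A − K_B)/(3386 − 2966) = 492.6/420 = 1.17 km.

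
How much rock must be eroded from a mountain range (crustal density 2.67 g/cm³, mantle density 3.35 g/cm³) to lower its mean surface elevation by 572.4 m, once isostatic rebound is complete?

Net drop Δ = e − u = e − e ρ_c/ρ_m = e (ρ_m − ρ_c)/ρ_m.
e = Δ ρ_m/(ρ_m − ρ_c) = 572.4 m × 3.35/0.68 = 2820 m.

2820 m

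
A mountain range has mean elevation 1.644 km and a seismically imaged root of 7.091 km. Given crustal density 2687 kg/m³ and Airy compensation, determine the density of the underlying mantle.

Airy balance: ρ_c h = (ρ_m − ρ_c) r → ρ_m = ρ_c (1 + h/r).
ρ_m = 2687 × (1 + 1.644 km/7.091 km) = 3310 kg/m³.

3310 kg/m³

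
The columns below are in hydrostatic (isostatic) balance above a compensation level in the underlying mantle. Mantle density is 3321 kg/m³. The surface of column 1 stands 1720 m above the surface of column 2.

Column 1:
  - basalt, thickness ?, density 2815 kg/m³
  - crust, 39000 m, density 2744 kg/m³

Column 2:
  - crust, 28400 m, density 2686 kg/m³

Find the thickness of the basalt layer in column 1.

Take the compensation level at the base of the deeper column (depth z_c below the surface of column 1) and equate Σ ρ_i t_i down to z_c; mantle fills any gap and the z_c terms cancel.
Column 1: x×2815 + 39000×2744 + (z_c − 39000 − x)×3321
Column 2: 1720×0 + 28400×2686 + (z_c − 1720 − 28400)×3321
The z_c×3321 term appears on both sides and cancels. Collect the known terms of each column as K = Σ(ρt)_known − 3321 × (depth of known layers): K_1 = 107016000 − 3321×39000 = −22503000; K_2 = 76282400 − 3321×(1720 + 28400) = −23746120.
Balance: K_1 − x×(3321 − 2815) = K_2, so x = (K_1 − K_2)/(3321 − 2815) = 1243120/506 = 2460 m.

2460 m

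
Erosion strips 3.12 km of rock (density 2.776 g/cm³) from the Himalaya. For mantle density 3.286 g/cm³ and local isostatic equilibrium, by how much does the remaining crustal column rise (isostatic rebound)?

Unloading: uplift u = e ρ_c/ρ_m = 3.12 km × 2.776/3.286 = 2.64 km.

2.64 km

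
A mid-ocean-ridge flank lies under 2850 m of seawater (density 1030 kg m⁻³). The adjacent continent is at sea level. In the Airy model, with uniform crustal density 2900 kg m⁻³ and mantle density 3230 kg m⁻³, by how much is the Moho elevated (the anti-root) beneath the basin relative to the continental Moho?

For local isostatic compensation: replacing crust with seawater at the top is compensated by replacing crust with mantle at the base: d (ρ_c − ρ_w) = a (ρ_m − ρ_c).
a = d (ρ_c − ρ_w)/(ρ_m − ρ_c) = 2850 m × 1870/330 = 16200 m.

16200 m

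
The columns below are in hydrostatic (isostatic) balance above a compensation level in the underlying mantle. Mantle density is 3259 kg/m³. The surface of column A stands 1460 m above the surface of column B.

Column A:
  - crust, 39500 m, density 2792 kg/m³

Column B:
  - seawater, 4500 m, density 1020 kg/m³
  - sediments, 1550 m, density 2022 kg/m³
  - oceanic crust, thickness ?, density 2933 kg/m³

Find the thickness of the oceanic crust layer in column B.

Take the compensation level at the base of the deeper column (depth z_c below the surface of column A) and equate Σ ρ_i t_i down to z_c; mantle fills any gap and the z_c terms cancel.
Column A: 39500×2792 + (z_c − 39500)×3259
Column B: 1460×0 + 4500×1020 + 1550×2022 + x×2933 + (z_c − 1460 − 6050 − x)×3259
The z_c×3259 term appears on both sides and cancels. Collect the known terms of each column as K = Σ(ρt)_known − 3259 × (depth of known layers): K_A = 110284000 − 3259×39500 = −18446500; K_B = 7724100 − 3259×(1460 + 6050) = −16750990.
Balance: K_A = K_B − x×(3259 − 2933), so x = (K_B − K_A)/(3259 − 2933) = 1695510/326 = 5200 m.

5200 m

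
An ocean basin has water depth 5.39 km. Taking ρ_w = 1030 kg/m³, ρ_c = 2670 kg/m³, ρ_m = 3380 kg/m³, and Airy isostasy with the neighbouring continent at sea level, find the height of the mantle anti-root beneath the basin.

12.5 km

For local isostatic compensation: replacing crust with seawater at the top is compensated by replacing crust with mantle at the base: d (ρ_c − ρ_w) = a (ρ_m − ρ_c).
a = d (ρ_c − ρ_w)/(ρ_m − ρ_c) = 5.39 km × 1640/710 = 12.5 km.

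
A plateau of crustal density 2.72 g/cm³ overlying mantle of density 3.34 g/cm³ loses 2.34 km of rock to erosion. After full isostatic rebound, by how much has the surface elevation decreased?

0.434 km

Rebound u = e ρ_c/ρ_m = 2.34 km × 2.72/3.34 = 1.906 km.
Net surface drop = e − u = 2.34 km − 1.906 km = e (ρ_m − ρ_c)/ρ_m = 0.434 km.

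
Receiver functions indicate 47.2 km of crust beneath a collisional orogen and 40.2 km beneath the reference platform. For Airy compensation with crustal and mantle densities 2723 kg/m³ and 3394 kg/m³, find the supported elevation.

Excess crust Δ = 47.2 km − 40.2 km = 7 km, split between elevation h and root r with h + r = Δ.
Airy balance ρ_c h = (ρ_m − ρ_c) r gives r = h ρ_c/(ρ_m − ρ_c), so h (1 + ρ_c/(ρ_m − ρ_c)) = Δ, i.e. h = Δ (ρ_m − ρ_c)/ρ_m.
h = 7 km × 671/3394 = 1.38 km.

1.38 km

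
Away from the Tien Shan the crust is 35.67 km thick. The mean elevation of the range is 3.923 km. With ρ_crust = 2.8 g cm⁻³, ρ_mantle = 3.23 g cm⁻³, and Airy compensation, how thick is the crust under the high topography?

65.1 km

Root depth r = h ρ_c / (ρ_m − ρ_c) = 3.923 km × 2.8 / 0.43 = 25.55 km.
Total thickness = T + h + r = 35.67 km + 3.923 km + 25.55 km = 65.1 km.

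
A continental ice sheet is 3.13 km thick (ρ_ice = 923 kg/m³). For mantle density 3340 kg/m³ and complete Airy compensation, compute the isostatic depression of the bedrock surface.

Isostatic balance requires: the ice load ρ_ice t is balanced by mantle displaced below, ρ_m s.
s = t ρ_ice / ρ_m = 3.13 km × 923/3340 = 0.865 km.

0.865 km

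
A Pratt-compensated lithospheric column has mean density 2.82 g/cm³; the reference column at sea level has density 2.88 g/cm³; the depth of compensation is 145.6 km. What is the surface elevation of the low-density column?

3.1 km

ρ_ref D = ρ (D + h) → h = D (ρ_ref − ρ)/ρ.
h = 145.6 km × (2.88 − 2.82)/2.82 = 3.1 km.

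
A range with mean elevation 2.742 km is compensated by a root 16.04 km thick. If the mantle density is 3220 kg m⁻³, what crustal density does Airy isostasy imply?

ρ_c h = (ρ_m − ρ_c) r → ρ_c (h + r) = ρ_m r → ρ_c = ρ_m r / (h + r).
ρ_c = 3220 × 16.04 km / (2.742 km + 16.04 km) = 2750 kg m⁻³.

2750 kg m⁻³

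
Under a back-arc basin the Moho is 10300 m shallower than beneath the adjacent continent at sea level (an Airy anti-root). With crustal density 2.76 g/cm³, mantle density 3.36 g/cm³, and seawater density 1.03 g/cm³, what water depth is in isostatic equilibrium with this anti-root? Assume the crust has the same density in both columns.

3570 m

Replacing a thickness d of crust by seawater at the top must be balanced by replacing crust with mantle at the base: d (ρ_c − ρ_w) = a (ρ_m − ρ_c).
d = a (ρ_m − ρ_c)/(ρ_c − ρ_w) = 10300 m × 0.6/1.73 = 3570 m.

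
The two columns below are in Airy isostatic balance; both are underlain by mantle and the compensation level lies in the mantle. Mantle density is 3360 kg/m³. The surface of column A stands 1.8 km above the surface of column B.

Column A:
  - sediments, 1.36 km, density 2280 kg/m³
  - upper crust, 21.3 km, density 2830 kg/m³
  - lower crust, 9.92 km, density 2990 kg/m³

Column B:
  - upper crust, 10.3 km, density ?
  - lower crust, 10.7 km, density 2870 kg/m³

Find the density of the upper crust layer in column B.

Take the compensation level at the base of the deeper column (depth z_c below the surface of column A) and equate Σ ρ_i t_i down to z_c; mantle fills any gap and the z_c terms cancel.
Column A: 1.36×2280 + 21.3×2830 + 9.92×2990 + (z_c − 32.58)×3360
Column B: 1.8×0 + 10.3×ρ + 10.7×2870 + (z_c − 1.8 − 21)×3360
The z_c×3360 term appears on both sides and cancels. Collect the known terms of each column as K = Σ(ρt)_known − 3360 × (depth of known layers): K_A = 93040.6 − 3360×32.58 = −16428.2; K_B = 30709 − 3360×(1.8 + 21) = −45899.
Balance: K_A = K_B + 10.3×ρ, so ρ = (K_A − K_B)/10.3 = 29470.8/10.3 = 2860 kg/m³.

2860 kg/m³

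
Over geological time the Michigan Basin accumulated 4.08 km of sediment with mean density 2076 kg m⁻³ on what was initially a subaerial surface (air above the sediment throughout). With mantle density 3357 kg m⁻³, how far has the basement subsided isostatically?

Subaerial load: s = t ρ_sed / ρ_m = 4.08 km × 2076/3357 = 2.52 km.

2.52 km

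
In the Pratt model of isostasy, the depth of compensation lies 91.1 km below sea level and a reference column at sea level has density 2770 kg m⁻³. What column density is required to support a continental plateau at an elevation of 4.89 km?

2630 kg m⁻³

Pratt balance: ρ_ref D = ρ (D + h).
ρ = ρ_ref D/(D + h) = 2770 × 91.1 km/(91.1 km + 4.89 km) = 2630 kg m⁻³.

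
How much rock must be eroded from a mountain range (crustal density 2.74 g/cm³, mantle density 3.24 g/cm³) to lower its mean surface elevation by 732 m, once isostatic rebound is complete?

4740 m

Net drop Δ = e − u = e − e ρ_c/ρ_m = e (ρ_m − ρ_c)/ρ_m.
e = Δ ρ_m/(ρ_m − ρ_c) = 732 m × 3.24/0.5 = 4740 m.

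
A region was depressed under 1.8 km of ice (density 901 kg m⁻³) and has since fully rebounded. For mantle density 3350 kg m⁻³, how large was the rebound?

Removing the load lets mantle flow back in; uplift u satisfies ρ_ice t = ρ_m u.
u = t ρ_ice/ρ_m = 1.8 km × 901/3350 = 0.484 km.

0.484 km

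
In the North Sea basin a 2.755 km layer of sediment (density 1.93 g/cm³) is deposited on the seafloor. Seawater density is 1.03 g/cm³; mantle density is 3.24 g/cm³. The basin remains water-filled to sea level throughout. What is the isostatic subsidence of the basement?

1.12 km

Submarine loading: the sediment displaces seawater, and the subsidence is in turn flooded, so s (ρ_m − ρ_w) = t (ρ_sed − ρ_w).
s = 2.755 km × (1.93 − 1.03) / (3.24 − 1.03) = 1.12 km.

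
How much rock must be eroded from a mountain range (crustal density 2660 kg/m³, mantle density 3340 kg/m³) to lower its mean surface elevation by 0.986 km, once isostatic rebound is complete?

Net drop Δ = e − u = e − e ρ_c/ρ_m = e (ρ_m − ρ_c)/ρ_m.
e = Δ ρ_m/(ρ_m − ρ_c) = 0.986 km × 3340/680 = 4.84 km.

4.84 km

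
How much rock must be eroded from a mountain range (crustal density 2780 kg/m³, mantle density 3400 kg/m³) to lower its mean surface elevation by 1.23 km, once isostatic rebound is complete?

Net drop Δ = e − u = e − e ρ_c/ρ_m = e (ρ_m − ρ_c)/ρ_m.
e = Δ ρ_m/(ρ_m − ρ_c) = 1.23 km × 3400/620 = 6.75 km.

6.75 km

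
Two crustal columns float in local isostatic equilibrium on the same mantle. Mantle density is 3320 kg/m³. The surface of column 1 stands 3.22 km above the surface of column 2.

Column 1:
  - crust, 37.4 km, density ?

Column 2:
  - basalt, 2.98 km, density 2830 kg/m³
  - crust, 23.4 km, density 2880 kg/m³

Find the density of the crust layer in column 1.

Take the compensation level at the base of the deeper column (depth z_c below the surface of column 1) and equate Σ ρ_i t_i down to z_c; mantle fills any gap and the z_c terms cancel.
Column 1: 37.4×ρ + (z_c − 37.4)×3320
Column 2: 3.22×0 + 2.98×2830 + 23.4×2880 + (z_c − 3.22 − 26.38)×3320
The z_c×3320 term appears on both sides and cancels. Collect the known terms of each column as K = Σ(ρt)_known − 3320 × (depth of known layers): K_1 = 0 − 3320×37.4 = −124168; K_2 = 75825.4 − 3320×(3.22 + 26.38) = −22446.6.
Balance: K_1 + 37.4×ρ = K_2, so ρ = (K_2 − K_1)/37.4 = 101721/37.4 = 2720 kg/m³.

2720 kg/m³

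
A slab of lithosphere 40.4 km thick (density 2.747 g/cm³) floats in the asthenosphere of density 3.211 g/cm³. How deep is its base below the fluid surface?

34.6 km

Draft d = t ρ_obj/ρ_fluid = 40.4 km × 2.747/3.211 = 34.6 km.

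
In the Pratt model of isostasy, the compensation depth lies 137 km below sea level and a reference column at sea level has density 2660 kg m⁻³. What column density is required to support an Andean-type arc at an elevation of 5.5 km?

Pratt balance: ρ_ref D = ρ (D + h).
ρ = ρ_ref D/(D + h) = 2660 × 137 km/(137 km + 5.5 km) = 2560 kg m⁻³.

2560 kg m⁻³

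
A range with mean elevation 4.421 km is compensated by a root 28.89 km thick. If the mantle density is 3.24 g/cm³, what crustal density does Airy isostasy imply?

ρ_c h = (ρ_m − ρ_c) r → ρ_c (h + r) = ρ_m r → ρ_c = ρ_m r / (h + r).
ρ_c = 3.24 × 28.89 km / (4.421 km + 28.89 km) = 2.81 g/cm³.

2.81 g/cm³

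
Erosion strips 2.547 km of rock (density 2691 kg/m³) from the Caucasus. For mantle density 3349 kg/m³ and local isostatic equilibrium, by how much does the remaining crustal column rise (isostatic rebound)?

2.05 km

Unloading: uplift u = e ρ_c/ρ_m = 2.547 km × 2691/3349 = 2.05 km.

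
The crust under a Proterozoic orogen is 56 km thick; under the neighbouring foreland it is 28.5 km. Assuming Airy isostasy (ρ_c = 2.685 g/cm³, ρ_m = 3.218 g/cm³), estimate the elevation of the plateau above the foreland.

Excess crust Δ = 56 km − 28.5 km = 27.5 km, split between elevation h and root r with h + r = Δ.
Airy balance ρ_c h = (ρ_m − ρ_c) r gives r = h ρ_c/(ρ_m − ρ_c), so h (1 + ρ_c/(ρ_m − ρ_c)) = Δ, i.e. h = Δ (ρ_m − ρ_c)/ρ_m.
h = 27.5 km × 0.533/3.218 = 4.55 km.

4.55 km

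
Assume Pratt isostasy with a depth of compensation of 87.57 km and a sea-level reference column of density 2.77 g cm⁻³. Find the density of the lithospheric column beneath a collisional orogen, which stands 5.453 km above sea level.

Pratt balance: ρ_ref D = ρ (D + h).
ρ = ρ_ref D/(D + h) = 2.77 × 87.57 km/(87.57 km + 5.453 km) = 2.61 g cm⁻³.

2.61 g cm⁻³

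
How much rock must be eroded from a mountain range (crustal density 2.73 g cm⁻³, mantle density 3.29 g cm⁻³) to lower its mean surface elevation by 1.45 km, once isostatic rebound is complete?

Net drop Δ = e − u = e − e ρ_c/ρ_m = e (ρ_m − ρ_c)/ρ_m.
e = Δ ρ_m/(ρ_m − ρ_c) = 1.45 km × 3.29/0.56 = 8.52 km.

8.52 km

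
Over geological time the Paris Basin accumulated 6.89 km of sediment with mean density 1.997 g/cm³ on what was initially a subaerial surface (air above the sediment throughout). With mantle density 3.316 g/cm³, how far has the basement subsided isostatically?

Subaerial load: s = t ρ_sed / ρ_m = 6.89 km × 1.997/3.316 = 4.15 km.

4.15 km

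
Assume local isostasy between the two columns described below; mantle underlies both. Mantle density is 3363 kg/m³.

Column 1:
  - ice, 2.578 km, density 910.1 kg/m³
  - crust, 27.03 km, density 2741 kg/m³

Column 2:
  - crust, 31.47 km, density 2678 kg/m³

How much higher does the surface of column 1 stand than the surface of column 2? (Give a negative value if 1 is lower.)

0.47 km

For any compensation level in the mantle, the mantle terms cancel and isostasy reduces to e = (Σt_1 − Σt_2) − (Σ(ρt)_1 − Σ(ρt)_2) / ρ_m.
Σt_1 = 29.608 km; Σt_2 = 31.47 km; Σ(ρt)_1 = 76435.4678; Σ(ρt)_2 = 84276.66 (in km·kg/m³).
e = (29.608 − 31.47) − (76435.4678 − 84276.66) / 3363 = 0.47 km.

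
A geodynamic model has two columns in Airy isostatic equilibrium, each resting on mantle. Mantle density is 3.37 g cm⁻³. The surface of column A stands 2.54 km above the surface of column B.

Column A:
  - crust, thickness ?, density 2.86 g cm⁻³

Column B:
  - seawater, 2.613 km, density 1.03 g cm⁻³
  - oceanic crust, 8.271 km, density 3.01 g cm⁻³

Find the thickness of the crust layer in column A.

34.6 km

Take the compensation level at the base of the deeper column (depth z_c below the surface of column A) and equate Σ ρ_i t_i down to z_c; mantle fills any gap and the z_c terms cancel.
Column A: x×2.86 + (z_c − 0 − x)×3.37
Column B: 2.54×0 + 2.613×1.03 + 8.271×3.01 + (z_c − 2.54 − 10.884)×3.37
The z_c×3.37 term appears on both sides and cancels. Collect the known terms of each column as K = Σ(ρt)_known − 3.37 × (depth of known layers): K_A = 0 − 3.37×0 = 0; K_B = 27.5871 − 3.37×(2.54 + 10.884) = −17.65178.
Balance: K_A − x×(3.37 − 2.86) = K_B, so x = (K_A − K_B)/(3.37 − 2.86) = 17.6518/0.51 = 34.6 km.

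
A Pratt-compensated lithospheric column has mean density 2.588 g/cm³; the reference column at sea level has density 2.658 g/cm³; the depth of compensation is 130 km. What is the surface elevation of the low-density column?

ρ_ref D = ρ (D + h) → h = D (ρ_ref − ρ)/ρ.
h = 130 km × (2.658 − 2.588)/2.588 = 3.52 km.

3.52 km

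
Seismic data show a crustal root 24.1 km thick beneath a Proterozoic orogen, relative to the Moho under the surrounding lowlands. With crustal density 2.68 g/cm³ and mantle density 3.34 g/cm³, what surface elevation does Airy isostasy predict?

In Airy isostatic equilibrium: ρ_c h = (ρ_m − ρ_c) r.
h = r (ρ_m − ρ_c) / ρ_c = 24.1 km × (3.34 − 2.68) / 2.68 = 5.94 km.

5.94 km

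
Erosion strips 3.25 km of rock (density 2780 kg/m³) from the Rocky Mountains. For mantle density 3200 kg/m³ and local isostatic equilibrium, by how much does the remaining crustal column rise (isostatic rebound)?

2.82 km

Unloading: uplift u = e ρ_c/ρ_m = 3.25 km × 2780/3200 = 2.82 km.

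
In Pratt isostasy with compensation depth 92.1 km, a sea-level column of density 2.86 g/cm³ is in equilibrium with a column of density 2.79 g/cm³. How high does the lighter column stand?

ρ_ref D = ρ (D + h) → h = D (ρ_ref − ρ)/ρ.
h = 92.1 km × (2.86 − 2.79)/2.79 = 2.31 km.

2.31 km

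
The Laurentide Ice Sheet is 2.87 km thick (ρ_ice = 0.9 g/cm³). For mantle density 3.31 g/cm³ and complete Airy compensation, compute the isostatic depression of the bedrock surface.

Balancing pressure at the compensation depth: the ice load ρ_ice t is balanced by mantle displaced below, ρ_m s.
s = t ρ_ice / ρ_m = 2.87 km × 0.9/3.31 = 0.78 km.

0.78 km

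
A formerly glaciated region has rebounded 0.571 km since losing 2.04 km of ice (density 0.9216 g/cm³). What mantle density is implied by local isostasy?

3.29 g/cm³

ρ_m = ρ_ice t / u = 0.9216 × 2.04 km/0.571 km = 3.29 g/cm³.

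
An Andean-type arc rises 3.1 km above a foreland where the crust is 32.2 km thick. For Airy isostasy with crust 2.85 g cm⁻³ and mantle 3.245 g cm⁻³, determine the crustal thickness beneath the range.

Root depth r = h ρ_c / (ρ_m − ρ_c) = 3.1 km × 2.85 / 0.395 = 22.37 km.
Total thickness = T + h + r = 32.2 km + 3.1 km + 22.37 km = 57.7 km.

57.7 km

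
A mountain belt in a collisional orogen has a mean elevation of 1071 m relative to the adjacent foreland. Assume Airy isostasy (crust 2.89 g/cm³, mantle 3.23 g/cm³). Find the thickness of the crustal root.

For local isostatic compensation: the weight of the topography is balanced by the buoyancy of the root, ρ_c h = (ρ_m − ρ_c) r.
r = h · ρ_c / (ρ_m − ρ_c) = 1071 m × 2.89 / (3.23 − 2.89) = 9100 m.

9100 m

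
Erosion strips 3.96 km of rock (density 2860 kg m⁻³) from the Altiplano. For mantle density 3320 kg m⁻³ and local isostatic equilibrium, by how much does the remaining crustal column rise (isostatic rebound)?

3.41 km

Unloading: uplift u = e ρ_c/ρ_m = 3.96 km × 2860/3320 = 3.41 km.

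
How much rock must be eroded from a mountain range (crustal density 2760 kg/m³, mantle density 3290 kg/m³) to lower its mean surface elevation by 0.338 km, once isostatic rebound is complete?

2.1 km

Net drop Δ = e − u = e − e ρ_c/ρ_m = e (ρ_m − ρ_c)/ρ_m.
e = Δ ρ_m/(ρ_m − ρ_c) = 0.338 km × 3290/530 = 2.1 km.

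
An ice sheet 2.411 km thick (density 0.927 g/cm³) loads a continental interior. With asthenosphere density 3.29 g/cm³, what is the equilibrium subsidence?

In Airy isostatic equilibrium: the ice load ρ_ice t is balanced by mantle displaced below, ρ_m s.
s = t ρ_ice / ρ_m = 2.411 km × 0.927/3.29 = 0.679 km.

0.679 km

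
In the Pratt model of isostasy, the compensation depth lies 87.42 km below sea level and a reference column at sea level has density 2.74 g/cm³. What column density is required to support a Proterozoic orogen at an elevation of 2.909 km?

2.65 g/cm³

Pratt balance: ρ_ref D = ρ (D + h).
ρ = ρ_ref D/(D + h) = 2.74 × 87.42 km/(87.42 km + 2.909 km) = 2.65 g/cm³.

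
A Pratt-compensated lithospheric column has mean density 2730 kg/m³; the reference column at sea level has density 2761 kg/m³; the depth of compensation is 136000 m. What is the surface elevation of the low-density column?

1540 m

ρ_ref D = ρ (D + h) → h = D (ρ_ref − ρ)/ρ.
h = 136000 m × (2761 − 2730)/2730 = 1540 m.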